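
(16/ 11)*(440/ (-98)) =-320/ 49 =-6.53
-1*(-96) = 96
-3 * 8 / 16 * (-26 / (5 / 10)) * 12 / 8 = 117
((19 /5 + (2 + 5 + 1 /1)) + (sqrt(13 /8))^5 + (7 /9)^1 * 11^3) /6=169 * sqrt(26) /1536 + 23558 /135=175.06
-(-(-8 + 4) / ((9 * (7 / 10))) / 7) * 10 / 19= -400 / 8379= -0.05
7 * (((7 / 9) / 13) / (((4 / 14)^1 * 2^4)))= 343 / 3744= 0.09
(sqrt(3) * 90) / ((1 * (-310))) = -9 * sqrt(3) / 31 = -0.50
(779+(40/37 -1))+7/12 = 346171/444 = 779.66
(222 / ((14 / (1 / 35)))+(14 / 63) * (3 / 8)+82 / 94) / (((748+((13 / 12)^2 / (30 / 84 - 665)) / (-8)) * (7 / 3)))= 52165497456 / 64629763228583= 0.00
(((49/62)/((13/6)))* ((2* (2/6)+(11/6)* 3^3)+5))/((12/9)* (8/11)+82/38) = 10169313/1580566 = 6.43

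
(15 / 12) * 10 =25 / 2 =12.50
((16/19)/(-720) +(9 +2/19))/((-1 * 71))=-7784/60705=-0.13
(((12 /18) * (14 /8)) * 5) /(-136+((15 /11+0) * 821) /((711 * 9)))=-273735 /6373726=-0.04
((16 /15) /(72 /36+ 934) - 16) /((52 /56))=-393092 /22815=-17.23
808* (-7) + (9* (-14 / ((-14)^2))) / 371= -29377273 / 5194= -5656.00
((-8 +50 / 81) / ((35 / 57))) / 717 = -11362 / 677565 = -0.02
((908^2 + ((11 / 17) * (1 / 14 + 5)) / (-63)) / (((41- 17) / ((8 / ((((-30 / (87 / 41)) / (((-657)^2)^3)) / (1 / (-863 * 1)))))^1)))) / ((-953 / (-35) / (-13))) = -864897165332099435.61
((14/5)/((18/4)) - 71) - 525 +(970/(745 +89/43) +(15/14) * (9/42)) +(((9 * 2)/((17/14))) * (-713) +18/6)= -4479516017413/401389380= -11160.03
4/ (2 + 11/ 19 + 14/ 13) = 1.09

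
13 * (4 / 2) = 26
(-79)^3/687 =-493039/687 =-717.67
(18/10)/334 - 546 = -911811/1670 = -545.99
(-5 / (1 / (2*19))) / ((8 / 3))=-285 / 4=-71.25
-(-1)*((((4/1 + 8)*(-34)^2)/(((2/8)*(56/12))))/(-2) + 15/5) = -5942.14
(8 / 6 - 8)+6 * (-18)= -344 / 3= -114.67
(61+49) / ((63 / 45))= 550 / 7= 78.57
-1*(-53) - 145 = -92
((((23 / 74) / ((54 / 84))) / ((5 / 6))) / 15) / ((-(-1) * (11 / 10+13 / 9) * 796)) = 161 / 8430635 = 0.00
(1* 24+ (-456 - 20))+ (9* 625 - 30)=5143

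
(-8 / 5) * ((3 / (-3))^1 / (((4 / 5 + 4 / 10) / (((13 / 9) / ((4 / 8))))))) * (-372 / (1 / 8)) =-11463.11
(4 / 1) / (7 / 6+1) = 24 / 13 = 1.85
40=40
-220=-220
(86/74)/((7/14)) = 86/37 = 2.32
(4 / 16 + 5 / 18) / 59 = 19 / 2124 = 0.01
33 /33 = 1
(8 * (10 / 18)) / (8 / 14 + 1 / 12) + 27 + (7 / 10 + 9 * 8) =35141 / 330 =106.49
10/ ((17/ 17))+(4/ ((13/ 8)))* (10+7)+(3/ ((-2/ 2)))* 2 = 596/ 13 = 45.85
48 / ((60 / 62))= 248 / 5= 49.60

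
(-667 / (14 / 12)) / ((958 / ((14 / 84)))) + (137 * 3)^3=465574316219 / 6706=69426530.90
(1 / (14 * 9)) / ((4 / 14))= 1 / 36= 0.03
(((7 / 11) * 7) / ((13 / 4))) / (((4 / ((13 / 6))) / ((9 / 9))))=49 / 66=0.74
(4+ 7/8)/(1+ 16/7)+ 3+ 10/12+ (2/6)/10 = 14767/2760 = 5.35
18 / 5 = 3.60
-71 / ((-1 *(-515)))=-71 / 515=-0.14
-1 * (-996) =996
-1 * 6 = -6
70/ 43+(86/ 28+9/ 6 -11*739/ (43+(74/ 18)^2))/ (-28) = 258086237/ 40892656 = 6.31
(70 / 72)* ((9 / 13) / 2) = 35 / 104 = 0.34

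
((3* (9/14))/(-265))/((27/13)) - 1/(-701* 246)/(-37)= -20737559/5917915605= -0.00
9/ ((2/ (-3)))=-27/ 2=-13.50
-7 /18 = -0.39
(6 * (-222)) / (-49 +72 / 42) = 9324 / 331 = 28.17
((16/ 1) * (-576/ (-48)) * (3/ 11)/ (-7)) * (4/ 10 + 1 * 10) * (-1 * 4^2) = 479232/ 385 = 1244.76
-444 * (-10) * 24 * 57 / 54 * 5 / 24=23433.33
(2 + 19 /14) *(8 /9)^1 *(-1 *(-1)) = 188 /63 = 2.98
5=5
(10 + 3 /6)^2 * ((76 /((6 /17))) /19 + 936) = 208887 /2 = 104443.50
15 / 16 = 0.94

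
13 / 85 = 0.15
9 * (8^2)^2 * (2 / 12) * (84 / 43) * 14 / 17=9884.19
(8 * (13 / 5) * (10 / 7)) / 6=104 / 21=4.95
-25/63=-0.40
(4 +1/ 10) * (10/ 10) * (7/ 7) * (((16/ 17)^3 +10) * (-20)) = -4364532/ 4913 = -888.36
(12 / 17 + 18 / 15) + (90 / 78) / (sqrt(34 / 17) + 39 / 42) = 18276 / 18955 + 2940* sqrt(2) / 2899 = 2.40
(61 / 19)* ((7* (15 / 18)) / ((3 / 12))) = 74.91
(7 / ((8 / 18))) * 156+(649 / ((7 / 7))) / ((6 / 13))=23179 / 6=3863.17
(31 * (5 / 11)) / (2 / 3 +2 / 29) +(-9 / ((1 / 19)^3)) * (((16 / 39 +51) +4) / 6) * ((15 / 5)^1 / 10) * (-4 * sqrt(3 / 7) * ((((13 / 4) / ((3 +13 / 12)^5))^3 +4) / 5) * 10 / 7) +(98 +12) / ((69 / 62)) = 5731745 / 48576 +1603607246453973217484065807400808 * sqrt(21) / 14357559765170968401968889613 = 511949.51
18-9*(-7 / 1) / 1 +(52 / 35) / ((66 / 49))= 13547 / 165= 82.10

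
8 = 8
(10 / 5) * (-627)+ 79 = -1175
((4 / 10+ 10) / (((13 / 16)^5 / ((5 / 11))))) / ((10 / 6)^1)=12582912 / 1570855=8.01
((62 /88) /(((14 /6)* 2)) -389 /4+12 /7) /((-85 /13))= 763841 /52360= 14.59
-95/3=-31.67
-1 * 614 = -614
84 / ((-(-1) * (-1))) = -84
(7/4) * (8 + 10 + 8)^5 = 20792408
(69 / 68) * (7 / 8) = 483 / 544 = 0.89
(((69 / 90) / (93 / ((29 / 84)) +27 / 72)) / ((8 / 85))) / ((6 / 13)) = 6409 / 97956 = 0.07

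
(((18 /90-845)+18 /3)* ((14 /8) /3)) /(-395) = 4893 /3950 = 1.24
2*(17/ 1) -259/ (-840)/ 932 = 3802597/ 111840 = 34.00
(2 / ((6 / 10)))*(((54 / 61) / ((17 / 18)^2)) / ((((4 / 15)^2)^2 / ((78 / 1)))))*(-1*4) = -7196596875 / 35258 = -204112.45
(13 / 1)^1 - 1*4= 9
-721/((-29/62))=44702/29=1541.45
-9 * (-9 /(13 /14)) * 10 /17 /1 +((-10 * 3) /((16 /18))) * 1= 15525 /884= 17.56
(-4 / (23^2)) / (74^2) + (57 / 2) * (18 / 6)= 123838369 / 1448402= 85.50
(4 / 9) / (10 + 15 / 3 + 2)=0.03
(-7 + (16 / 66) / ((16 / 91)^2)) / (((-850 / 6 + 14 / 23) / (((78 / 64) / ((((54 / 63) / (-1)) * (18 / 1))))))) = 1860677 / 3946770432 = 0.00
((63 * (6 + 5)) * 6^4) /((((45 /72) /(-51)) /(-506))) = 185416729344 /5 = 37083345868.80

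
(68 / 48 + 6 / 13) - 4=-331 / 156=-2.12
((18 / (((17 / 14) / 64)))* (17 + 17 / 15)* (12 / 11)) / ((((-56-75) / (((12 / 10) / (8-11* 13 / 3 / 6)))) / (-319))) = 3232825344 / 3275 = 987122.24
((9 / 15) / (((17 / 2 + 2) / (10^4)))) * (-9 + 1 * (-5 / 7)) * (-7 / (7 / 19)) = 5168000 / 49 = 105469.39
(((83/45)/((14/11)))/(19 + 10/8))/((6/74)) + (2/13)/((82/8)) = 0.90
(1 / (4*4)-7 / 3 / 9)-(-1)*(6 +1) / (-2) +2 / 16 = -1543 / 432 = -3.57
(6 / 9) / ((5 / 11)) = 22 / 15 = 1.47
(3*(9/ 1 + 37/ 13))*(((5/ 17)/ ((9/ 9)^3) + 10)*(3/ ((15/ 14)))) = 226380/ 221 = 1024.34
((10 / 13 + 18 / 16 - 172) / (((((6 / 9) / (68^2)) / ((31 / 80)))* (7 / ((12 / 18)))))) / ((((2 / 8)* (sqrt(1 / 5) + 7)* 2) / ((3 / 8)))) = -475481007 / 101504 + 475481007* sqrt(5) / 3552640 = -4385.08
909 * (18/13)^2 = 294516/169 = 1742.70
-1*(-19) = 19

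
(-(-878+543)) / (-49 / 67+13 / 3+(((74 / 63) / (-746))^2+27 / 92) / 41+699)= 46750908660282540 / 98052585395454377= 0.48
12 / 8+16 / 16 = 5 / 2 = 2.50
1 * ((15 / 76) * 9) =135 / 76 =1.78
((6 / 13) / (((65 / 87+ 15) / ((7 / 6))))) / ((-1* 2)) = -609 / 35620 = -0.02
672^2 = 451584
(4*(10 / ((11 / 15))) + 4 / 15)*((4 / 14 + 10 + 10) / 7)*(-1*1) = -183464 / 1155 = -158.84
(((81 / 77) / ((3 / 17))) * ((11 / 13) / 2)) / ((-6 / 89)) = -13617 / 364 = -37.41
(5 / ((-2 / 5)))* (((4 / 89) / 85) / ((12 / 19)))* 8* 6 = -0.50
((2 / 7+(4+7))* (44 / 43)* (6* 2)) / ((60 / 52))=180752 / 1505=120.10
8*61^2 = 29768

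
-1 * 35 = -35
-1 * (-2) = 2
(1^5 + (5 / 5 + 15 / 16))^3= 103823 / 4096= 25.35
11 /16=0.69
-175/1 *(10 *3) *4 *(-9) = 189000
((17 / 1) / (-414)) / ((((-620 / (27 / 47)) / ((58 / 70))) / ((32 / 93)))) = 0.00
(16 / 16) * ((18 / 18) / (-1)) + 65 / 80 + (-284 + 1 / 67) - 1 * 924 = -1295161 / 1072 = -1208.17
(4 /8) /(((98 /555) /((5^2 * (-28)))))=-13875 /7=-1982.14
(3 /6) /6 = 1 /12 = 0.08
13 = 13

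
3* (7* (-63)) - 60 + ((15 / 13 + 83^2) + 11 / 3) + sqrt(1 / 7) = sqrt(7) / 7 + 214922 / 39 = 5511.20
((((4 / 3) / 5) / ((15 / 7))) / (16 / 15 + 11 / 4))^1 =112 / 3435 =0.03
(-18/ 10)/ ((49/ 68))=-612/ 245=-2.50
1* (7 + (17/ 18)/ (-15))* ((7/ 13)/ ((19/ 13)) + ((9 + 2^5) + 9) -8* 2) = 1223069/ 5130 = 238.42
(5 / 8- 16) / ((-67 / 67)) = 15.38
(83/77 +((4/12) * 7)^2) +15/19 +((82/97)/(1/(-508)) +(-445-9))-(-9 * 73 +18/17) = -220.19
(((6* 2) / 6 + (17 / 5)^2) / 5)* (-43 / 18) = -4859 / 750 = -6.48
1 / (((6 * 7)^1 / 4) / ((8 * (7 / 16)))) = 1 / 3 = 0.33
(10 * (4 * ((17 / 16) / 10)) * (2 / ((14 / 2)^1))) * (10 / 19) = 85 / 133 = 0.64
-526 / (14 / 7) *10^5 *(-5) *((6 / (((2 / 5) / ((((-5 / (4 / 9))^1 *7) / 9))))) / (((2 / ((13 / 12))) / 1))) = -9348828125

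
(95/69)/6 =95/414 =0.23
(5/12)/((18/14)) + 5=575/108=5.32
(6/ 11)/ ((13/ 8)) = 48/ 143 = 0.34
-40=-40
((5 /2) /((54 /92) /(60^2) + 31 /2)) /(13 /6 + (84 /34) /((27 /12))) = 1564000 /31657533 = 0.05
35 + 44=79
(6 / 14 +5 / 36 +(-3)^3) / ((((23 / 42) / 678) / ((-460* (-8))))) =-120430880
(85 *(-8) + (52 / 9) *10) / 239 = -5600 / 2151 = -2.60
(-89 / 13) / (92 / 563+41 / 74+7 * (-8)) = 3707918 / 29941353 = 0.12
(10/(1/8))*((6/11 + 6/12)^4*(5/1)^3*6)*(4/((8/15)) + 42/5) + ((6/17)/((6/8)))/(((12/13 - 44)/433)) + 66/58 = 575815467199339/505260910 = 1139639.85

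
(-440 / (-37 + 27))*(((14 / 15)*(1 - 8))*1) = -287.47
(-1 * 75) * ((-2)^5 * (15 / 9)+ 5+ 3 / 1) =3400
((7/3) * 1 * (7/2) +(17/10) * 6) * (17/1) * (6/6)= 9367/30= 312.23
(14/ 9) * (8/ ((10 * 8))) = 0.16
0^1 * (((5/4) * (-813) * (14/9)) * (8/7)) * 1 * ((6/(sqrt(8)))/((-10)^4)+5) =0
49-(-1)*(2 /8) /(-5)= 979 /20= 48.95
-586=-586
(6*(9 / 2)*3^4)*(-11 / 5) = -24057 / 5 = -4811.40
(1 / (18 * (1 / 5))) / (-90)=-0.00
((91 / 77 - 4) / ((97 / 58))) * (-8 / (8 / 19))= 34162 / 1067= 32.02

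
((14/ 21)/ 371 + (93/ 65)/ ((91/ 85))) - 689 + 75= -115239841/ 188097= -612.66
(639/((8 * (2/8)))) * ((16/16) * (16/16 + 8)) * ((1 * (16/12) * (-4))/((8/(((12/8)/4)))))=-5751/8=-718.88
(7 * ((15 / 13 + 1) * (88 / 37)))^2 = 297493504 / 231361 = 1285.84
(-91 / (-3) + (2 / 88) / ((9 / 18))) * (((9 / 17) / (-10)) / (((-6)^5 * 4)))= 401 / 7755264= 0.00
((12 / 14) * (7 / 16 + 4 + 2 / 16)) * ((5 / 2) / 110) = 219 / 2464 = 0.09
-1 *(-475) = 475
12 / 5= 2.40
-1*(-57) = 57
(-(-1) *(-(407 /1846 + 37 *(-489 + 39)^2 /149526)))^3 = -801946341266643 /6290643736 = -127482.40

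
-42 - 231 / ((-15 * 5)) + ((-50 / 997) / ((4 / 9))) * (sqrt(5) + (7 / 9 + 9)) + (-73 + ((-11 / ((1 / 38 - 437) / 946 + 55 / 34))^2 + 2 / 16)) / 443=-14094761693685498967 / 352515999479275160 - 225 * sqrt(5) / 1994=-40.24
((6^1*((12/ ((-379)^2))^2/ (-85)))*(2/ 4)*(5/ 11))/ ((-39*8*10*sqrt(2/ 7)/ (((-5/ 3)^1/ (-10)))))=3*sqrt(14)/ 1003163667154220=0.00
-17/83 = -0.20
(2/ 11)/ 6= 1/ 33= 0.03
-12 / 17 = -0.71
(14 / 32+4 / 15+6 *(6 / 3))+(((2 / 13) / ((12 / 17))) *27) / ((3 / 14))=125317 / 3120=40.17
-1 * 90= -90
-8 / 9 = -0.89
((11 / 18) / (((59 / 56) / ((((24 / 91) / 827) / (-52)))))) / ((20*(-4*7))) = 11 / 1731663570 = 0.00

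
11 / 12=0.92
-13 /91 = -1 /7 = -0.14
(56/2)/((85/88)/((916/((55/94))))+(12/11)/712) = 18882262784/1449323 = 13028.33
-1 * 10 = -10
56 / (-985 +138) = -8 / 121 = -0.07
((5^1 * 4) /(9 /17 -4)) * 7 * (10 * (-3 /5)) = 14280 /59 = 242.03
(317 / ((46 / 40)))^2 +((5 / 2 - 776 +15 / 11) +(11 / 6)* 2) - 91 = 2622902075 / 34914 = 75124.65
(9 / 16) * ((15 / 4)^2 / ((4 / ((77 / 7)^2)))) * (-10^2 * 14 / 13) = -25768.86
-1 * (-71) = 71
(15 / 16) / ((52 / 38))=285 / 416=0.69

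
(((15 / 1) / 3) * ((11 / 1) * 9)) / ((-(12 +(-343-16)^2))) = -495 / 128893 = -0.00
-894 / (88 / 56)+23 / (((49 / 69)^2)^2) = -30341343045 / 63412811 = -478.47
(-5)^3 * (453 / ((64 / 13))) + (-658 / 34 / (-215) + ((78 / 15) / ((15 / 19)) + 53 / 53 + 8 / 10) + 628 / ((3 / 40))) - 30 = -3684407383 / 1169600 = -3150.14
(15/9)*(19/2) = 95/6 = 15.83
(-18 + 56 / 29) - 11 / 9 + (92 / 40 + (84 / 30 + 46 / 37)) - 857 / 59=-145137827 / 5697630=-25.47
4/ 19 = 0.21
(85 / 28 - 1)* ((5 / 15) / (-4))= -19 / 112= -0.17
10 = 10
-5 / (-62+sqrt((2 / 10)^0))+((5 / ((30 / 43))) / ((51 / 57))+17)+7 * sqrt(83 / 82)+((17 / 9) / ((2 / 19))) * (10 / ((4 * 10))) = 36.62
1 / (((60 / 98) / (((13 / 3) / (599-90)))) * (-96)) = -637 / 4397760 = -0.00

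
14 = 14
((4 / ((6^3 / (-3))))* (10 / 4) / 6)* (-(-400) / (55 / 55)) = -250 / 27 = -9.26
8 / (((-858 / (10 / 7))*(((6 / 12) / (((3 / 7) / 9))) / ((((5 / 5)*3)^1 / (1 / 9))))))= -240 / 7007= -0.03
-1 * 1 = -1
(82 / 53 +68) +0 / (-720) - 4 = 3474 / 53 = 65.55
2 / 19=0.11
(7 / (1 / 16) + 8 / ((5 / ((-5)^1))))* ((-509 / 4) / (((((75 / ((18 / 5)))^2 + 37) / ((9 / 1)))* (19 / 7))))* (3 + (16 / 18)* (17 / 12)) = -127840440 / 322183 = -396.79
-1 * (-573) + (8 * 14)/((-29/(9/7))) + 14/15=247501/435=568.97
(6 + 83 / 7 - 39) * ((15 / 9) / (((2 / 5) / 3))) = -264.29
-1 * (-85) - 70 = 15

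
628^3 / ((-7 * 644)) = -61918288 / 1127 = -54940.81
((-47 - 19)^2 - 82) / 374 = 2137 / 187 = 11.43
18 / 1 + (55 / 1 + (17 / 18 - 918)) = -15193 / 18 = -844.06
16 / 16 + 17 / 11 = 28 / 11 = 2.55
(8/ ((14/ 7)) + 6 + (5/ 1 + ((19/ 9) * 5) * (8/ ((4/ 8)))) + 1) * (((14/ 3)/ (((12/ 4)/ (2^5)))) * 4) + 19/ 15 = 14909953/ 405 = 36814.70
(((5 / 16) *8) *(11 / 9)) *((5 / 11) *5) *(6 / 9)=125 / 27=4.63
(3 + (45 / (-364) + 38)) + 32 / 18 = 139735 / 3276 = 42.65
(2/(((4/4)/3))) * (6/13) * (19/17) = 684/221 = 3.10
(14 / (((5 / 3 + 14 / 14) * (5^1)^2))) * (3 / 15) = 21 / 500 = 0.04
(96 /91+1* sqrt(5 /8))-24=-2088 /91+sqrt(10) /4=-22.15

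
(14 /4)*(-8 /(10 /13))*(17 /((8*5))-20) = 71253 /100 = 712.53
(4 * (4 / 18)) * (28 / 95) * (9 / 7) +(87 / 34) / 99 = 38659 / 106590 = 0.36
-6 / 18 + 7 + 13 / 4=119 / 12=9.92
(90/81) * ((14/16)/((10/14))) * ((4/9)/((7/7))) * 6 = 98/27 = 3.63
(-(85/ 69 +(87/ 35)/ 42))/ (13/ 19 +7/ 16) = -6634952/ 5764605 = -1.15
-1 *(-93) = 93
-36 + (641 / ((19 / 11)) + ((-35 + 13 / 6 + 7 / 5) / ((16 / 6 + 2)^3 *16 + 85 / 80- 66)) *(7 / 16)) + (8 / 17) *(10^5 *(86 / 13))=8825390026931379 / 28318517890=311647.31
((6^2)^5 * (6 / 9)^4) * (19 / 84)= 18911232 / 7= 2701604.57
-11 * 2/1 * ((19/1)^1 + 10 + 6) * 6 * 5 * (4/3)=-30800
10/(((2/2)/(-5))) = -50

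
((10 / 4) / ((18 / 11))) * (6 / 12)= 55 / 72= 0.76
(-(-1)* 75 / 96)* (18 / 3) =75 / 16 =4.69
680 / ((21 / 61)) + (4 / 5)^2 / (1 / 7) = 1039352 / 525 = 1979.72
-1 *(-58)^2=-3364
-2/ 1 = -2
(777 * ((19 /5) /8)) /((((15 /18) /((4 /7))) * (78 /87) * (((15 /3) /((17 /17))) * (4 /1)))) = 183483 /13000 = 14.11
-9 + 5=-4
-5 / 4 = -1.25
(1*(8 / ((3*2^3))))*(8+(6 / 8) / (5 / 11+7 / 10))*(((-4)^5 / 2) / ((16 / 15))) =-175760 / 127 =-1383.94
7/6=1.17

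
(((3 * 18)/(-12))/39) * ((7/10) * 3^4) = -1701/260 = -6.54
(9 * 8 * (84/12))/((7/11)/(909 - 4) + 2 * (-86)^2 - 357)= 209055/5987518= 0.03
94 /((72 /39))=611 /12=50.92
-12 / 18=-0.67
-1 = -1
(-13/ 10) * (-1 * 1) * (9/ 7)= 117/ 70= 1.67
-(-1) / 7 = 0.14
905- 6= 899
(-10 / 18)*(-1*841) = 4205 / 9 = 467.22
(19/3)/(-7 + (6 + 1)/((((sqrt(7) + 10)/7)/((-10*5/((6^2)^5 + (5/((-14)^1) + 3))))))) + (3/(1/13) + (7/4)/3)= 216528129308009563249157/5598141765794280115812 - 11258802463300*sqrt(7)/199933634492652861279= 38.68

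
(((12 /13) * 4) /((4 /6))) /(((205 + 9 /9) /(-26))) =-72 /103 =-0.70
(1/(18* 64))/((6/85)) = 85/6912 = 0.01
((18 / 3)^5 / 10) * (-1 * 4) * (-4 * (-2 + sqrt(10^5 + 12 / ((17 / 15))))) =-124416 / 5 + 124416 * sqrt(7225765) / 85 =3909704.46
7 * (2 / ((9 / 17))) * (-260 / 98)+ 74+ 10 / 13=3776 / 819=4.61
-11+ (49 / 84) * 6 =-15 / 2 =-7.50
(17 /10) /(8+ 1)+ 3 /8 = 203 /360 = 0.56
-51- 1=-52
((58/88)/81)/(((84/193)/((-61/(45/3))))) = -341417/4490640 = -0.08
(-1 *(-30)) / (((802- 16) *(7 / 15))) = 75 / 917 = 0.08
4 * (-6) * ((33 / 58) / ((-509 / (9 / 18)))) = 198 / 14761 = 0.01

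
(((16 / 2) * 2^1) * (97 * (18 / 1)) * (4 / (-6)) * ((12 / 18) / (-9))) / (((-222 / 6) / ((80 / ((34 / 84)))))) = -13905920 / 1887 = -7369.33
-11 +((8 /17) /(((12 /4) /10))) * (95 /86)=-20323 /2193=-9.27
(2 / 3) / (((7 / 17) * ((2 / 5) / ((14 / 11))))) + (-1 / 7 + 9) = 3236 / 231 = 14.01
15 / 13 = 1.15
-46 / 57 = -0.81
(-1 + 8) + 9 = 16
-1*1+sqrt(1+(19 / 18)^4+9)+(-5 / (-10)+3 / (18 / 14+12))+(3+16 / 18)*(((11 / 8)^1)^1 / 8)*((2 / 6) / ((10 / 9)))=-877 / 11904+sqrt(1180081) / 324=3.28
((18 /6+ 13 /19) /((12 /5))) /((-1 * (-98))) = 25 /1596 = 0.02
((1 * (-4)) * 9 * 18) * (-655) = 424440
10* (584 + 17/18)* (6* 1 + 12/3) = 526450/9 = 58494.44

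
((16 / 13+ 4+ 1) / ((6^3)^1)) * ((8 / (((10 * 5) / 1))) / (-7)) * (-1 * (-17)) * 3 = -153 / 4550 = -0.03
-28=-28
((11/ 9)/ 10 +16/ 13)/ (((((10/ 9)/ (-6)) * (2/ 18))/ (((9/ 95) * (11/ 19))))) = -3.61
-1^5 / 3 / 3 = -1 / 9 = -0.11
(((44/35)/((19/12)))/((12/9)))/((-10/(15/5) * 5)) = -594/16625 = -0.04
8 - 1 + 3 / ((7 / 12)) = 85 / 7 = 12.14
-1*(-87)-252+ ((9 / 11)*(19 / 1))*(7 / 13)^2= -298356 / 1859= -160.49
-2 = -2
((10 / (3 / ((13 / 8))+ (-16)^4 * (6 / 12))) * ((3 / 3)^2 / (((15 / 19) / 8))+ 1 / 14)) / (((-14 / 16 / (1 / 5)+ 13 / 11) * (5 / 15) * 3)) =-27859 / 28566741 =-0.00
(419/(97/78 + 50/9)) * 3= 294138/1591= 184.88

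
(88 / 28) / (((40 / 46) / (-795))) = -40227 / 14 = -2873.36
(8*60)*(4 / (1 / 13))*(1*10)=249600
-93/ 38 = -2.45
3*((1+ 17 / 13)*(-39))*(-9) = 2430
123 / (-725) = -123 / 725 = -0.17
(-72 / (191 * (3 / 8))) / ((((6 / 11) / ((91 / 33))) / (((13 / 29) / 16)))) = -2366 / 16617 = -0.14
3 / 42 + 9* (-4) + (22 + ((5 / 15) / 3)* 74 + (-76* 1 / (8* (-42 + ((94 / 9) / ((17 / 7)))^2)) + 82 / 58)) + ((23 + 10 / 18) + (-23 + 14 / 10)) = -1.93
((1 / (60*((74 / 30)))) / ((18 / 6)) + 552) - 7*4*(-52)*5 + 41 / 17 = 59134157 / 7548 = 7834.41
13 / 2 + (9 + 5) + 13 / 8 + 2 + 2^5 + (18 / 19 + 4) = 9283 / 152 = 61.07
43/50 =0.86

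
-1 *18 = -18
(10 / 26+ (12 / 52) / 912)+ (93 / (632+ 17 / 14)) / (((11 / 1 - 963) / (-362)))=6730367 / 15271440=0.44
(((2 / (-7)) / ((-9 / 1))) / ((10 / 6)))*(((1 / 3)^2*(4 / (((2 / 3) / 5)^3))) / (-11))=-25 / 77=-0.32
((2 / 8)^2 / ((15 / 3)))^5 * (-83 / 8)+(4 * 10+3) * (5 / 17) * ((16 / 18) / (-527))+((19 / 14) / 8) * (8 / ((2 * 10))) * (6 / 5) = 0.06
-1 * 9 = -9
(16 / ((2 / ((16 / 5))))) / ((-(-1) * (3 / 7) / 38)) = 34048 / 15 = 2269.87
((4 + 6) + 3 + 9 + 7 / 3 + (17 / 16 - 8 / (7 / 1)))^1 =8149 / 336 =24.25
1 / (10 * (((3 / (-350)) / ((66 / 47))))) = -770 / 47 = -16.38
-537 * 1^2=-537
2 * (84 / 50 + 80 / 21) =5764 / 525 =10.98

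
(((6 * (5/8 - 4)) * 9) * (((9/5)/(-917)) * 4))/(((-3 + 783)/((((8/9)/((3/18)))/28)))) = 729/2086175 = 0.00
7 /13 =0.54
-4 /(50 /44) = -88 /25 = -3.52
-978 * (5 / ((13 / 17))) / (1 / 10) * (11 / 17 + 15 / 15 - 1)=-537900 / 13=-41376.92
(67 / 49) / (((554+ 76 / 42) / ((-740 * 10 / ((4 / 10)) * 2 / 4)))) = -929625 / 40852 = -22.76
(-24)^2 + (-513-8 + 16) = 71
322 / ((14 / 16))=368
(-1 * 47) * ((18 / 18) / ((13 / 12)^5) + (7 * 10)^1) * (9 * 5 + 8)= -65362200922 / 371293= -176039.41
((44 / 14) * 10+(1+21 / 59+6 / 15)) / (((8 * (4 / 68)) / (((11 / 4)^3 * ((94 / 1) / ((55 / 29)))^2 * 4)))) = 11903062239189 / 826000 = 14410486.97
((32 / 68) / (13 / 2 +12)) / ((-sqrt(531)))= -16* sqrt(59) / 111333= -0.00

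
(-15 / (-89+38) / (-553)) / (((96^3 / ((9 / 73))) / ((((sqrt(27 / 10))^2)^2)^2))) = -177147 / 44975587328000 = -0.00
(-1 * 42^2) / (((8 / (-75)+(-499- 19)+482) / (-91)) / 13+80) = -39127725 / 1775177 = -22.04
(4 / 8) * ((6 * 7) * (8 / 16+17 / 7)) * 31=3813 / 2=1906.50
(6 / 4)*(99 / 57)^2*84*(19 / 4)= 68607 / 38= 1805.45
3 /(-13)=-3 /13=-0.23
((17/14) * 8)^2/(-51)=-272/147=-1.85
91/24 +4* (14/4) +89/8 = 347/12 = 28.92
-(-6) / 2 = 3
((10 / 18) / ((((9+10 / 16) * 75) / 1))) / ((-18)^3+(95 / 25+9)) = -1 / 7561323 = -0.00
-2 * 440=-880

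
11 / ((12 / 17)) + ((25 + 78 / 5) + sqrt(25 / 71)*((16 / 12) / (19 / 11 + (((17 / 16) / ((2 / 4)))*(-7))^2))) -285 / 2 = -86.31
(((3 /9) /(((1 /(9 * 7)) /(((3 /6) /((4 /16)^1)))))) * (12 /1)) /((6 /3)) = 252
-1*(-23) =23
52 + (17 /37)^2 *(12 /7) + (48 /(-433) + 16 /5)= 1150453464 /20747195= 55.45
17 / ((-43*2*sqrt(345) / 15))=-17*sqrt(345) / 1978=-0.16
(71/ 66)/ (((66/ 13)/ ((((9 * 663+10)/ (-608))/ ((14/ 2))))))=-5516771/ 18539136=-0.30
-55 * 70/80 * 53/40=-4081/64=-63.77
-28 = -28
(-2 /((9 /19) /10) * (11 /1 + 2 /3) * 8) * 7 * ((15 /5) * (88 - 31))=-14151200 /3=-4717066.67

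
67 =67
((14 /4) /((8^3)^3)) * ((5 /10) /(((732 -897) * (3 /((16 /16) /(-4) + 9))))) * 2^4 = -49 /13287555072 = -0.00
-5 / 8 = -0.62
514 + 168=682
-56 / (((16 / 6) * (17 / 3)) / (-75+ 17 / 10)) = 46179 / 170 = 271.64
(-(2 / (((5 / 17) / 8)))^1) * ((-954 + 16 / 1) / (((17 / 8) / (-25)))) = -600320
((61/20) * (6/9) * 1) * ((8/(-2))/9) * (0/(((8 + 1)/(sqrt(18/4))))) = 0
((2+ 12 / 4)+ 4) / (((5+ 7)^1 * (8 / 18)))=27 / 16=1.69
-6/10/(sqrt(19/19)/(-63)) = 189/5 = 37.80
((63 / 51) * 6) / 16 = 63 / 136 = 0.46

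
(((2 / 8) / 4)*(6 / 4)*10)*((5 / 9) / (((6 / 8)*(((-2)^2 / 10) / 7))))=875 / 72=12.15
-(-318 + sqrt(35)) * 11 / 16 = 1749 / 8- 11 * sqrt(35) / 16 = 214.56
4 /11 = 0.36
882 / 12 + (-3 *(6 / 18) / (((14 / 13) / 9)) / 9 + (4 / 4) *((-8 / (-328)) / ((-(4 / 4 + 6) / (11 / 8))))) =166613 / 2296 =72.57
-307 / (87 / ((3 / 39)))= -307 / 1131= -0.27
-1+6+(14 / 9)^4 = 71221 / 6561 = 10.86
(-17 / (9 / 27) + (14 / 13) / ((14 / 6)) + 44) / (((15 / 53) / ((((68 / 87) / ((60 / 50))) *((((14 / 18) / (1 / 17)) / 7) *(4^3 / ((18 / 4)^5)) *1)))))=-5332766720 / 5409537939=-0.99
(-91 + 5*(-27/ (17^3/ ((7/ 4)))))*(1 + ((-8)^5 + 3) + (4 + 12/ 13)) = 190498954359/ 63869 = 2982651.28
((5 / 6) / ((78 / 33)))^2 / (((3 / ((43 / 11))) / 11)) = 130075 / 73008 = 1.78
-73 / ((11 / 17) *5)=-1241 / 55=-22.56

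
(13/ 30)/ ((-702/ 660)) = -11/ 27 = -0.41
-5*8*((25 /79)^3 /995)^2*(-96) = 37500000000 /9626506326087121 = 0.00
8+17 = 25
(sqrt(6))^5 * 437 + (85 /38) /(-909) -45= -1554475 /34542 + 15732 * sqrt(6)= 38490.37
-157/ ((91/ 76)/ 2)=-23864/ 91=-262.24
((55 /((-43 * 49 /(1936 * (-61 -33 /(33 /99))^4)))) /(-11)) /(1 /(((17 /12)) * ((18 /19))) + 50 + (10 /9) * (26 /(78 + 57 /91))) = 173618646220800000 /2947357987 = 58906534.93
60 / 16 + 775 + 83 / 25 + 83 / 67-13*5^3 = -5639331 / 6700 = -841.69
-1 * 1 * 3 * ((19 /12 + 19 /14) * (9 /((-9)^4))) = -247 /20412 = -0.01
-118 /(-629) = 118 /629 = 0.19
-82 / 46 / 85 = -41 / 1955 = -0.02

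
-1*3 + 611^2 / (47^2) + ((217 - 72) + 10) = 321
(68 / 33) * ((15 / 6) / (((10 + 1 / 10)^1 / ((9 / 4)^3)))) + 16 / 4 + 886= 15923915 / 17776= 895.81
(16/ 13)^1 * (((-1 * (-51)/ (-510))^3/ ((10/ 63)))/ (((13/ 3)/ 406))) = -0.73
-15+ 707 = 692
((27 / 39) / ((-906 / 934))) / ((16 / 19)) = -26619 / 31408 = -0.85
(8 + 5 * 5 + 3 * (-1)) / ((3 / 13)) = 130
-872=-872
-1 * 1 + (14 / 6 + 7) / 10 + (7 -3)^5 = 15359 / 15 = 1023.93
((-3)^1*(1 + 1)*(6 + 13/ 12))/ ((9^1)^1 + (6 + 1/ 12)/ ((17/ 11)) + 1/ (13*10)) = -563550/ 171637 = -3.28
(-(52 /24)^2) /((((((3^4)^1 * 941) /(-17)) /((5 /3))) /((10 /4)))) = 71825 /16463736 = 0.00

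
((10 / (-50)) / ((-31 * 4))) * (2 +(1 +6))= 9 / 620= 0.01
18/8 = 9/4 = 2.25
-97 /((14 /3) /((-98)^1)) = 2037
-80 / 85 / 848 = -1 / 901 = -0.00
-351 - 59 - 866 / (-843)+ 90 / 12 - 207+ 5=-603.47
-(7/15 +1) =-22/15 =-1.47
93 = 93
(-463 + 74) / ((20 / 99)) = -38511 / 20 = -1925.55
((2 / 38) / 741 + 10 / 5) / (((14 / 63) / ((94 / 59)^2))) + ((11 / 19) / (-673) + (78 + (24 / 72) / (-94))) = 312649921907537 / 3100407294738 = 100.84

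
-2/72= -1/36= -0.03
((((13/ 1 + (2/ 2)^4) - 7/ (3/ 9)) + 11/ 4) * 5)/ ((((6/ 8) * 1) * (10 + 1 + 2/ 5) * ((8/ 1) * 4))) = -425/ 5472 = -0.08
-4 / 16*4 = -1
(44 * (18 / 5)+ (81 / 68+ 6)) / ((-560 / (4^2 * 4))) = -8043 / 425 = -18.92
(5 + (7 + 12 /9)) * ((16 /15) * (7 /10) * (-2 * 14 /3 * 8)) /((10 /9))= -50176 /75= -669.01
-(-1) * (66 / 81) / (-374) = -1 / 459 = -0.00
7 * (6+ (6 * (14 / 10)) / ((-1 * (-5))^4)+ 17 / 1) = 503419 / 3125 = 161.09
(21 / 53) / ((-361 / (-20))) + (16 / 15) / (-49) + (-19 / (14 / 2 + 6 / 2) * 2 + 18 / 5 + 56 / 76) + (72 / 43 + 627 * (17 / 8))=1334.59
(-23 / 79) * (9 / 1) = -207 / 79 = -2.62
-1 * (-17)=17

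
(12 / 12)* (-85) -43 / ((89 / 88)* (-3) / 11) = 18929 / 267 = 70.90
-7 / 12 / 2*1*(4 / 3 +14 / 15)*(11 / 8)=-1309 / 1440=-0.91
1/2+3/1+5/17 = 129/34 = 3.79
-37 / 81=-0.46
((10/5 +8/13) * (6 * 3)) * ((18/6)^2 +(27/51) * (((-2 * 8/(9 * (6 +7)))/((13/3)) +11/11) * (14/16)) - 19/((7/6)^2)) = -45718857/215306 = -212.34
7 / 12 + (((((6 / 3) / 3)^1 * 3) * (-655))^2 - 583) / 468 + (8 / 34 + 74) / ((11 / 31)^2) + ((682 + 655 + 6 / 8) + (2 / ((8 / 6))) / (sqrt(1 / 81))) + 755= 2041532777 / 320892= 6362.06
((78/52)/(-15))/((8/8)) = -1/10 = -0.10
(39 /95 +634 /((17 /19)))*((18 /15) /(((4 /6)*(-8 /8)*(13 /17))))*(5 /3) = -2781.46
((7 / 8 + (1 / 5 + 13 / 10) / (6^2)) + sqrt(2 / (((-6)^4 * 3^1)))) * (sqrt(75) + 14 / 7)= 10.01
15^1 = 15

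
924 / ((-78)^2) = 77 / 507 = 0.15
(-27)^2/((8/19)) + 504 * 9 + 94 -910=43611/8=5451.38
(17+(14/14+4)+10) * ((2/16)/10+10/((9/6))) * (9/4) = 4809/10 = 480.90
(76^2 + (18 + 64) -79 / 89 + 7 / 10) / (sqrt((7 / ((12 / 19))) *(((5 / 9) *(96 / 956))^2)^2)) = 382882691331 *sqrt(399) / 13528000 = 565351.55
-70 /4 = -35 /2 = -17.50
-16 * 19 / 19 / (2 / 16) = -128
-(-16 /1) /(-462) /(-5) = 8 /1155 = 0.01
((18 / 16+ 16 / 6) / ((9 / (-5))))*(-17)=7735 / 216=35.81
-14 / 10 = -7 / 5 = -1.40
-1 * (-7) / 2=7 / 2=3.50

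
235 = 235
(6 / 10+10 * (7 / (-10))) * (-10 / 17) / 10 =32 / 85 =0.38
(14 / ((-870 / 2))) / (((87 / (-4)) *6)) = 28 / 113535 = 0.00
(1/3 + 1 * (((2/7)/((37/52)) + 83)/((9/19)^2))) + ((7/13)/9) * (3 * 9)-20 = 96450421/272727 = 353.65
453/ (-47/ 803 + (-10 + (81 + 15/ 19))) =6911421/ 1094399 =6.32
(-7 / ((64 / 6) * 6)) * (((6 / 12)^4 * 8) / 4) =-7 / 512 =-0.01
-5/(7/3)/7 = -15/49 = -0.31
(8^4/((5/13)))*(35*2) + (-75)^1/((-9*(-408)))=912457703/1224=745471.98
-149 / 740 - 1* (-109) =80511 / 740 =108.80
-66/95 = -0.69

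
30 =30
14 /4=3.50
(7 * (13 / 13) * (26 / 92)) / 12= 91 / 552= 0.16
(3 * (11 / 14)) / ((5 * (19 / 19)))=33 / 70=0.47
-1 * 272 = -272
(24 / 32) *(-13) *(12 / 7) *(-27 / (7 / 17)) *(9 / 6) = 1643.97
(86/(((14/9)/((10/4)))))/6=645/28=23.04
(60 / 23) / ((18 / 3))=10 / 23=0.43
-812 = -812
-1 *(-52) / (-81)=-52 / 81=-0.64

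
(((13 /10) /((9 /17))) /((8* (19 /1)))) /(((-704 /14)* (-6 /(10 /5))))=0.00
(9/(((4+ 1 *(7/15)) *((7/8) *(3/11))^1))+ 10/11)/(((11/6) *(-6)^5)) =-24125/36773352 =-0.00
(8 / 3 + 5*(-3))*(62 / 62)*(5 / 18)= -185 / 54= -3.43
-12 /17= -0.71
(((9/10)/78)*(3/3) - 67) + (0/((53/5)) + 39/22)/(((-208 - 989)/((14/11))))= -120128429/1793220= -66.99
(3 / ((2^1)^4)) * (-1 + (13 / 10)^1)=9 / 160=0.06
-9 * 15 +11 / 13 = -1744 / 13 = -134.15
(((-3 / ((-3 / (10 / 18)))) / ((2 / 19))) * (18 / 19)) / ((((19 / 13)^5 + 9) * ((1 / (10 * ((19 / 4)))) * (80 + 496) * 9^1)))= 176364175 / 60318286848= 0.00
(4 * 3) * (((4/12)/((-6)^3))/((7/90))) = -5/21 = -0.24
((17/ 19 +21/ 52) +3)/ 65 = 4247/ 64220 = 0.07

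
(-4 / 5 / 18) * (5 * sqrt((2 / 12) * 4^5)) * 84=-896 * sqrt(6) / 9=-243.86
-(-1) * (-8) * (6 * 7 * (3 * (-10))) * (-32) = -322560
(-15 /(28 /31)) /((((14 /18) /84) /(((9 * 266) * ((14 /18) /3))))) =-1113210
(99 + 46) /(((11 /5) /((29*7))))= 147175 /11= 13379.55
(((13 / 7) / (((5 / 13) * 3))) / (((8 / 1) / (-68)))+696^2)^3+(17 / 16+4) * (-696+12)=1052631894998918521041553 / 9261000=113662876039187832.96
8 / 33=0.24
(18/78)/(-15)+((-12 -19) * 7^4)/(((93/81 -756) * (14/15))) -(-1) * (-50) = 147396463/2649530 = 55.63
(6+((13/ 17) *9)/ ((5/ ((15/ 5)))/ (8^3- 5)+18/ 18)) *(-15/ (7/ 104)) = -260215020/ 90797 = -2865.90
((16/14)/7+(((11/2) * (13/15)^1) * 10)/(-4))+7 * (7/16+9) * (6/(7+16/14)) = 825035/22344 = 36.92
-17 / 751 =-0.02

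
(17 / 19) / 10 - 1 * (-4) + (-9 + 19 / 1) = 2677 / 190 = 14.09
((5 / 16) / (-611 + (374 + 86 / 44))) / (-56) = 55 / 2316608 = 0.00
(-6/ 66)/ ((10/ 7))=-7/ 110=-0.06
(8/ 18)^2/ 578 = 8/ 23409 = 0.00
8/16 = 1/2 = 0.50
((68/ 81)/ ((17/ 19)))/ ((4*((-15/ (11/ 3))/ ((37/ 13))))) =-7733/ 47385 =-0.16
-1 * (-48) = 48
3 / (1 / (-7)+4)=0.78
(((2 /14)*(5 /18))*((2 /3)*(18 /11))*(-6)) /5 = -4 /77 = -0.05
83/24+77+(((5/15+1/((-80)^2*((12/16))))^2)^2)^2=22672622543436314509541447692801/281792804290560000000000000000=80.46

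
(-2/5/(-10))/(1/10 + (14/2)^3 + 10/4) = 1/8640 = 0.00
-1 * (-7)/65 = 7/65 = 0.11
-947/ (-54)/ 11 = 947/ 594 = 1.59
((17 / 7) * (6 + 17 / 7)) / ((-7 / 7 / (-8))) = 8024 / 49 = 163.76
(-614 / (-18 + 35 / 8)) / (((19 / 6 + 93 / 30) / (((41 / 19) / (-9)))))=-503480 / 292011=-1.72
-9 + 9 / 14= -117 / 14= -8.36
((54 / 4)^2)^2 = 531441 / 16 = 33215.06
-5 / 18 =-0.28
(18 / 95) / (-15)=-6 / 475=-0.01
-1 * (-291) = 291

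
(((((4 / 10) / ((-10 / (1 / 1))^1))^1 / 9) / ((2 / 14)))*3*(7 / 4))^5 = -282475249 / 2430000000000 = -0.00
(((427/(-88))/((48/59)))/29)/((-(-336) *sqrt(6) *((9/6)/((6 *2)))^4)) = -3599 *sqrt(6)/8613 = -1.02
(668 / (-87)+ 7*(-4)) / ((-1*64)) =97 / 174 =0.56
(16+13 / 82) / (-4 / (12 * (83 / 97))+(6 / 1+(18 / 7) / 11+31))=25404225 / 57925948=0.44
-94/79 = -1.19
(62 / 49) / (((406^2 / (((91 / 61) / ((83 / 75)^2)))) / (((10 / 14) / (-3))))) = -3778125 / 1697087252378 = -0.00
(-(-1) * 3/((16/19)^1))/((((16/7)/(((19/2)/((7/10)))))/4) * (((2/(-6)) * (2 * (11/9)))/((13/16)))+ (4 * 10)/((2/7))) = 1900665/74670272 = 0.03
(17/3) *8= 136/3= 45.33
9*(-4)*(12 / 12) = -36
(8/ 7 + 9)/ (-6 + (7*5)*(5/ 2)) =142/ 1141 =0.12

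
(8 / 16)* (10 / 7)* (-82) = -58.57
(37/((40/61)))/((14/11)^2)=273097/7840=34.83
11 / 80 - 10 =-789 / 80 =-9.86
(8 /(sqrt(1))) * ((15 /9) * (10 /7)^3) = 40000 /1029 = 38.87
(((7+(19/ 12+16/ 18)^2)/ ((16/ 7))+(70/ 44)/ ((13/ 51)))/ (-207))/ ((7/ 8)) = -5073839/ 76725792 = -0.07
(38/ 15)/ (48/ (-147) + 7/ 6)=196/ 65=3.02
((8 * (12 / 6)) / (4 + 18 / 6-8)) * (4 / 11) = -64 / 11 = -5.82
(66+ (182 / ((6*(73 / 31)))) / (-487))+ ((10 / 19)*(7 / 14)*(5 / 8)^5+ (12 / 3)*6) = 5976027532933 / 66401304576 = 90.00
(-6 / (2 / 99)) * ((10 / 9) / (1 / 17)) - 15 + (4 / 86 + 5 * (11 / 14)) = -3383857 / 602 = -5621.02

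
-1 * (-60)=60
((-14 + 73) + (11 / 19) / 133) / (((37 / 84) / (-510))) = -912516480 / 13357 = -68317.47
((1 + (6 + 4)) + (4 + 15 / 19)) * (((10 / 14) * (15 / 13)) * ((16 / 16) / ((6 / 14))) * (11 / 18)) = 13750 / 741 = 18.56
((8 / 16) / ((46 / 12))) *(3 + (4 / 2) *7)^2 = 37.70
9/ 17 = 0.53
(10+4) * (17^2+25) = 4396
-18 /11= -1.64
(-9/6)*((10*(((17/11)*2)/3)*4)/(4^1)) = -170/11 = -15.45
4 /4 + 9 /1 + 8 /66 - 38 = -920 /33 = -27.88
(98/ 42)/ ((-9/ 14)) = -98/ 27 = -3.63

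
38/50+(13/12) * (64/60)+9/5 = 836/225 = 3.72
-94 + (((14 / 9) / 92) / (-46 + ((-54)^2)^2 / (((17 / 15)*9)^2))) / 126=-16535934077039 / 175914192312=-94.00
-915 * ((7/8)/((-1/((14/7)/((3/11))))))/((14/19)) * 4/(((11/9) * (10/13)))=135603/4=33900.75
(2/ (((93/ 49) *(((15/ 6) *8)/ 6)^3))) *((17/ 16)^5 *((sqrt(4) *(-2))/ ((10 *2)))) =-626156937/ 81264640000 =-0.01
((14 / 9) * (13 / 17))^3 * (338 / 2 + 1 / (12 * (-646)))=987243570677 / 3470548113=284.46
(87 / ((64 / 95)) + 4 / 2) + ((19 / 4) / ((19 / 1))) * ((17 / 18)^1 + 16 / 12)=75865 / 576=131.71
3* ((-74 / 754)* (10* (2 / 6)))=-370 / 377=-0.98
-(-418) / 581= 418 / 581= 0.72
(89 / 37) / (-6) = -89 / 222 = -0.40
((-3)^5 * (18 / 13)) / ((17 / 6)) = -26244 / 221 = -118.75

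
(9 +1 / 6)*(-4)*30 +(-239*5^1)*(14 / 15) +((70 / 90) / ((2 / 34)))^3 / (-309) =-500713361 / 225261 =-2222.81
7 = 7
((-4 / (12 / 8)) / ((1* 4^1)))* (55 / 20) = -11 / 6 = -1.83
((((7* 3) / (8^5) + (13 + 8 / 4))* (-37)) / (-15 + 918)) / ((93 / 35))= -30311695 / 131039232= -0.23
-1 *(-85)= 85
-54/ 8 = -27/ 4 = -6.75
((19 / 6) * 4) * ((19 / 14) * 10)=3610 / 21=171.90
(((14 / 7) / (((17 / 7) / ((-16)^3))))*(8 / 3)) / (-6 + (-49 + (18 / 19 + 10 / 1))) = 8716288 / 42687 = 204.19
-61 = -61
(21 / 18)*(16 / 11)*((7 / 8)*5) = 245 / 33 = 7.42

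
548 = 548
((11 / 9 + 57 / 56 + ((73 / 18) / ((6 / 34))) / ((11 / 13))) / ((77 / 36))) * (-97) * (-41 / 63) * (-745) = -1448784690565 / 2241162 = -646443.54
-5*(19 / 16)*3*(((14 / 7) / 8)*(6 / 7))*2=-855 / 112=-7.63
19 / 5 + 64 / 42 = 559 / 105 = 5.32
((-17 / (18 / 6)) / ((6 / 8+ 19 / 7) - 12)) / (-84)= -17 / 2151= -0.01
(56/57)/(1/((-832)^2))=38764544/57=680079.72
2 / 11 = 0.18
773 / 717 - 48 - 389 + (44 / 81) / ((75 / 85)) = -126406408 / 290385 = -435.31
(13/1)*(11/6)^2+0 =1573/36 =43.69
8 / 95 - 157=-14907 / 95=-156.92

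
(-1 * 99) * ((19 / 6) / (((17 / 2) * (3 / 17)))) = -209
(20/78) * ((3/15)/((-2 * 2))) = -1/78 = -0.01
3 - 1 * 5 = -2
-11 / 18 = -0.61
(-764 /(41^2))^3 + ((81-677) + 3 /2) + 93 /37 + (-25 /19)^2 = -74911922371291773 /126894284694074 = -590.35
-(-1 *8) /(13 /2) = 16 /13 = 1.23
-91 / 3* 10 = -910 / 3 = -303.33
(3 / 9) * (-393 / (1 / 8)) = -1048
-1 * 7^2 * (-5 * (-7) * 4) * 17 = -116620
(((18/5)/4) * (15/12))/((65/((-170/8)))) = -0.37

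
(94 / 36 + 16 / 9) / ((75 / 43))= 3397 / 1350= 2.52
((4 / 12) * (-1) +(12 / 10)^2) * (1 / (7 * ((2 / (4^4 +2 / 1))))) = 3569 / 175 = 20.39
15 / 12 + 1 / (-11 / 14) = -1 / 44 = -0.02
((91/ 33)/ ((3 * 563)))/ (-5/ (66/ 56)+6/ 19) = -1729/ 4158318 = -0.00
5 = 5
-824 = -824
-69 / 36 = -23 / 12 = -1.92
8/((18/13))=52/9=5.78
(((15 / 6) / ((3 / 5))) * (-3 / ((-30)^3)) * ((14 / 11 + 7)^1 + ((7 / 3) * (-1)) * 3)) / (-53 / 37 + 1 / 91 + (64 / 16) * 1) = 23569 / 103142160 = 0.00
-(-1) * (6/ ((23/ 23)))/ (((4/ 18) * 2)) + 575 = 1177/ 2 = 588.50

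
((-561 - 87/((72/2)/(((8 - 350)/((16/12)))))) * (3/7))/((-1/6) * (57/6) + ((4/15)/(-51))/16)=-1080945/67844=-15.93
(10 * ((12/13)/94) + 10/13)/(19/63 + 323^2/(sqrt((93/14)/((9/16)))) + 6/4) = -939861720/554308695766262021 + 438926709060 * sqrt(1302)/554308695766262021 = 0.00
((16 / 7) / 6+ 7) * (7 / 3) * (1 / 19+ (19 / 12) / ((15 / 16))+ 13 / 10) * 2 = 161231 / 1539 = 104.76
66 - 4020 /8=-873 /2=-436.50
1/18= 0.06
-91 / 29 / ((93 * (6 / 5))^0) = -91 / 29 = -3.14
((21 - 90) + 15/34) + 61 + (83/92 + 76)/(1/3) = 349003/1564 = 223.15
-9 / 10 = -0.90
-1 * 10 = -10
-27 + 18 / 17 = -441 / 17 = -25.94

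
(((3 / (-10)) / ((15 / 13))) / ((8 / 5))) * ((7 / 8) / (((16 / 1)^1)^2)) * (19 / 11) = -1729 / 1802240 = -0.00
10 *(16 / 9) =160 / 9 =17.78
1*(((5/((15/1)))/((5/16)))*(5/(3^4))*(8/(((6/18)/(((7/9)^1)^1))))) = 896/729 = 1.23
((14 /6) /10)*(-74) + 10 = -109 /15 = -7.27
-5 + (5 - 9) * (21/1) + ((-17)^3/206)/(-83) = -1516809/17098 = -88.71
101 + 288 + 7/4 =390.75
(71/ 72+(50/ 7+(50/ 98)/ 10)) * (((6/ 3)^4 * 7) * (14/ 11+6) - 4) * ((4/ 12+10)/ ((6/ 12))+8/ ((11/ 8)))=9370257569/ 53361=175601.24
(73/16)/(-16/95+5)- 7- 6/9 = -49369/7344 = -6.72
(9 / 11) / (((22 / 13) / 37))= 4329 / 242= 17.89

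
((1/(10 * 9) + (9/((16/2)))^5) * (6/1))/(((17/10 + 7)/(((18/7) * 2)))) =2673589/415744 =6.43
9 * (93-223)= -1170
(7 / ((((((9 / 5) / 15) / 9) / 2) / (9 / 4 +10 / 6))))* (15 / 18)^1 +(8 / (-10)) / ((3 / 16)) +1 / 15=3422.88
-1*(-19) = 19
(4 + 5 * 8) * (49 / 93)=2156 / 93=23.18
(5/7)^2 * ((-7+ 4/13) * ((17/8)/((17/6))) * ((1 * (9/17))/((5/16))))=-46980/10829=-4.34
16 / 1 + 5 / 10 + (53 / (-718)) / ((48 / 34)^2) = 6808555 / 413568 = 16.46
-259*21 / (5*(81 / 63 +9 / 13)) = -164983 / 300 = -549.94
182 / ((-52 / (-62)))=217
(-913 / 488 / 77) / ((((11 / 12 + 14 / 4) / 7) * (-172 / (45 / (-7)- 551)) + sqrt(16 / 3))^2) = -298970534503266093 / 64238657428748721722 + 101140878643927704 * sqrt(3) / 224835301000620526027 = -0.00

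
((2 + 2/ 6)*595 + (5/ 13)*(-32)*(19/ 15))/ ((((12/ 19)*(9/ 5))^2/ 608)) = 18360514150/ 28431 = 645792.06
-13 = -13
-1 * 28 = -28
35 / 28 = 5 / 4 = 1.25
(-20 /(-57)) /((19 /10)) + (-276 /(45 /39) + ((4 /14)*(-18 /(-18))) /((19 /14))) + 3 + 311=75.20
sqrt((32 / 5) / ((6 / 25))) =4 * sqrt(15) / 3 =5.16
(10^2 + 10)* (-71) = -7810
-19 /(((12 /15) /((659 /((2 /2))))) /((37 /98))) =-2316385 /392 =-5909.15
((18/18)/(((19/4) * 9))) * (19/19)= 4/171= 0.02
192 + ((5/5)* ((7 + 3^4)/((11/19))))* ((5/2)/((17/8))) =6304/17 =370.82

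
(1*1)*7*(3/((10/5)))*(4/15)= 14/5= 2.80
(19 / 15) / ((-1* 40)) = -19 / 600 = -0.03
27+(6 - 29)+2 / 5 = 22 / 5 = 4.40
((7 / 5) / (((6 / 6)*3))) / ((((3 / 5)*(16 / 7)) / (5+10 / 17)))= 4655 / 2448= 1.90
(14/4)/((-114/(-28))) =49/57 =0.86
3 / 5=0.60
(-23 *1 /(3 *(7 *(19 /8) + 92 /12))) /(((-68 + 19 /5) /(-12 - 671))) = -628360 /187143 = -3.36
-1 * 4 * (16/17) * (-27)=1728/17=101.65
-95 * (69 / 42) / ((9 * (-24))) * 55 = 120175 / 3024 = 39.74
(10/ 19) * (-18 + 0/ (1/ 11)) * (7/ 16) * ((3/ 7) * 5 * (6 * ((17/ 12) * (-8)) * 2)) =22950/ 19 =1207.89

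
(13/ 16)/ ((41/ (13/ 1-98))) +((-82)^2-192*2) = 4157935/ 656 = 6338.32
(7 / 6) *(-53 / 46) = -371 / 276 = -1.34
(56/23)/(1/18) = 1008/23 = 43.83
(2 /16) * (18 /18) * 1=1 /8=0.12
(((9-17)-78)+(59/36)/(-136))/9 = -421115/44064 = -9.56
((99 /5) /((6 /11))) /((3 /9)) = 1089 /10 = 108.90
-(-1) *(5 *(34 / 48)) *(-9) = -255 / 8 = -31.88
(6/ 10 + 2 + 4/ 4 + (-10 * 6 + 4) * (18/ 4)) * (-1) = 1242/ 5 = 248.40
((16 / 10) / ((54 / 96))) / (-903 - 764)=-128 / 75015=-0.00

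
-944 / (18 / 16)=-7552 / 9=-839.11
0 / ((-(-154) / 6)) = 0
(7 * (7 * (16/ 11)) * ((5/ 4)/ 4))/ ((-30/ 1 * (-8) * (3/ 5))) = 245/ 1584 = 0.15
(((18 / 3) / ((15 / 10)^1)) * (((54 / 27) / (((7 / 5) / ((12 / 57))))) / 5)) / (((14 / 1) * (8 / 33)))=66 / 931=0.07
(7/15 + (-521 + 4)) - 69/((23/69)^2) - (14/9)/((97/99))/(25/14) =-8282023/7275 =-1138.42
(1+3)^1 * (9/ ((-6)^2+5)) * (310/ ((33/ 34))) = 126480/ 451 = 280.44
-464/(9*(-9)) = 464/81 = 5.73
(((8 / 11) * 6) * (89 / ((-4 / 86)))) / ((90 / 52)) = -796016 / 165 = -4824.34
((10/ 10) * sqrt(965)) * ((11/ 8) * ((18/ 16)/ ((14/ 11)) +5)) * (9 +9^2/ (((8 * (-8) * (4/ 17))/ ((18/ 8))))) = -23030073 * sqrt(965)/ 917504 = -779.74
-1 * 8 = -8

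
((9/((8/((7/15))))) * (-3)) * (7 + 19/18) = -203/16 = -12.69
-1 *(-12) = 12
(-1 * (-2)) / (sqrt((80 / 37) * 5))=0.61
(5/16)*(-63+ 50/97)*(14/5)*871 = -36953917/776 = -47621.03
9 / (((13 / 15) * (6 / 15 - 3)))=-675 / 169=-3.99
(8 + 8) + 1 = 17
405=405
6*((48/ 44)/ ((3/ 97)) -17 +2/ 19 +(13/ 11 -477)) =-573630/ 209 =-2744.64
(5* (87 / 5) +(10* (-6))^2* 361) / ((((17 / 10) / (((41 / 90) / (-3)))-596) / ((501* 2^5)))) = -854299861344 / 24895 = -34316122.17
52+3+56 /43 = 2421 /43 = 56.30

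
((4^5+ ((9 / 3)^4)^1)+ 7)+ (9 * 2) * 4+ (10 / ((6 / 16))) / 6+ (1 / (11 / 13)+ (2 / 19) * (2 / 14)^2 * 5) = 1189.64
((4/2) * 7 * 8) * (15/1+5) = 2240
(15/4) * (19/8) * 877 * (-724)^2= 8188448145/2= 4094224072.50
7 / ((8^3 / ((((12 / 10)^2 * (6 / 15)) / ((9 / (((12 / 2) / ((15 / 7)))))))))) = 49 / 20000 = 0.00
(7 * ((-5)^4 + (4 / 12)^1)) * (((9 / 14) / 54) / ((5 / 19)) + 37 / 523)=11948713 / 23535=507.70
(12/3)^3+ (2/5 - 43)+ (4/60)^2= 4816/225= 21.40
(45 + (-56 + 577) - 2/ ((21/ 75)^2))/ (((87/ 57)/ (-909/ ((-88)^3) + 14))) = 1200313297083/ 242092928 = 4958.07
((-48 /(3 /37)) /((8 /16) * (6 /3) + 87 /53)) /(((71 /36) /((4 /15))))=-376512 /12425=-30.30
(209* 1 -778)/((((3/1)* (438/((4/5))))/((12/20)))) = -0.21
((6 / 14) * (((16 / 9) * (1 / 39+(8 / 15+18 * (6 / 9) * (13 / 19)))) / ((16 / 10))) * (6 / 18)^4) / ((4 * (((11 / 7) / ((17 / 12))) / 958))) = 264574213 / 23768316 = 11.13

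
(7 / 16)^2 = 49 / 256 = 0.19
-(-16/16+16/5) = -11/5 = -2.20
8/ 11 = 0.73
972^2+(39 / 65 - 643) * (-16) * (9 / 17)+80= 80775968 / 85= 950305.51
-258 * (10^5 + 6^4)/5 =-26134368/5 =-5226873.60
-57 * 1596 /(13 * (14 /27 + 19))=-2456244 /6851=-358.52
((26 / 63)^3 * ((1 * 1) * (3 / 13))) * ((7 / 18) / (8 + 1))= 676 / 964467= 0.00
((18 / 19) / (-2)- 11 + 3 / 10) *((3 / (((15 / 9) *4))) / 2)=-2.51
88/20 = 22/5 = 4.40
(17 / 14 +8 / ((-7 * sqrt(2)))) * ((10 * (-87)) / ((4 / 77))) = -81345 / 4 +9570 * sqrt(2) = -6802.23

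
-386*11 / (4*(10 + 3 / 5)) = -10615 / 106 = -100.14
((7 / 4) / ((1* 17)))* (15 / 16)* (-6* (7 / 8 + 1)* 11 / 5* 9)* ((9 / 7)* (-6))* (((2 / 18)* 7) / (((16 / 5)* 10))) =280665 / 69632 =4.03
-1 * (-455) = 455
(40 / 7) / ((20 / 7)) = 2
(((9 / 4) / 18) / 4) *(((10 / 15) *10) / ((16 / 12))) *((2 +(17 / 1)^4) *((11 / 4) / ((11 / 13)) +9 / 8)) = 14616525 / 256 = 57095.80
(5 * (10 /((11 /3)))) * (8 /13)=1200 /143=8.39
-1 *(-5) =5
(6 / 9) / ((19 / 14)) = 28 / 57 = 0.49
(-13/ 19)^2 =0.47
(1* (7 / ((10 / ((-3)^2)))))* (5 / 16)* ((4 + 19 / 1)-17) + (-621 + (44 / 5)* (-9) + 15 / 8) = -54921 / 80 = -686.51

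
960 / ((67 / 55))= 52800 / 67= 788.06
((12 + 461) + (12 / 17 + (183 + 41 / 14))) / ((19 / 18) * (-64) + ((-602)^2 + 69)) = 0.00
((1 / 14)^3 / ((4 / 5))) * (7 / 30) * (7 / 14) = 1 / 18816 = 0.00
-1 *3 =-3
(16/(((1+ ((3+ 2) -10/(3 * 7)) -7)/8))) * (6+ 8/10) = -91392/155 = -589.63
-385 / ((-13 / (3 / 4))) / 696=385 / 12064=0.03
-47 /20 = -2.35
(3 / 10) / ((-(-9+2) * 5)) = 3 / 350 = 0.01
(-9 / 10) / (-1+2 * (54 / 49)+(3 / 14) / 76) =-33516 / 44945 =-0.75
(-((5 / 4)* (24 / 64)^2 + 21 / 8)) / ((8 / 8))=-2.80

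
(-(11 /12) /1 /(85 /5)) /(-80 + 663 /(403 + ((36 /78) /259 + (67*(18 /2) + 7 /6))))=223814987 /329327692536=0.00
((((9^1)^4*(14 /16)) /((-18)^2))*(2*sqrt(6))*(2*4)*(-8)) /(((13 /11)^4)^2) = -486165942108*sqrt(6) /815730721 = -1459.87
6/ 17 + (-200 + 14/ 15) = -50672/ 255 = -198.71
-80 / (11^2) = -80 / 121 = -0.66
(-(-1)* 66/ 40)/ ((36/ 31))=341/ 240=1.42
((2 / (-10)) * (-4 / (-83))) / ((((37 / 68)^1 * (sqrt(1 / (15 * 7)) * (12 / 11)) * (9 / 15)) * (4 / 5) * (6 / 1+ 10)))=-0.02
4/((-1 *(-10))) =2/5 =0.40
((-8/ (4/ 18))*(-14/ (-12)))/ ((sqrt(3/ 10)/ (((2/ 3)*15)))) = -140*sqrt(30) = -766.81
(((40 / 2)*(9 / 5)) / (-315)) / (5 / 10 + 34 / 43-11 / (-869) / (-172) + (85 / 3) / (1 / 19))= -163056 / 769903085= -0.00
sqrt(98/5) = 7*sqrt(10)/5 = 4.43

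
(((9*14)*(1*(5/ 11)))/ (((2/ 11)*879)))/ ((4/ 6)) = 315/ 586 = 0.54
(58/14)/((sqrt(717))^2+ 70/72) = 1044/180929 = 0.01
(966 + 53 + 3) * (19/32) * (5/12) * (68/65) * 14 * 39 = 1155371/8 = 144421.38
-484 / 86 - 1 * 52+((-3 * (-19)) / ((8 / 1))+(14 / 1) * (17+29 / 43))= 67747 / 344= 196.94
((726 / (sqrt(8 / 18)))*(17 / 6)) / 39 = 2057 / 26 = 79.12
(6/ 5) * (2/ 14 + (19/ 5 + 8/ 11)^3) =649404708/ 5823125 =111.52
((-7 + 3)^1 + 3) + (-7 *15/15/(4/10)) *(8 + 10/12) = -1867/12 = -155.58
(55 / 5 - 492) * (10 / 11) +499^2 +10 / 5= 2734223 / 11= 248565.73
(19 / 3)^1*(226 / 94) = 2147 / 141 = 15.23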